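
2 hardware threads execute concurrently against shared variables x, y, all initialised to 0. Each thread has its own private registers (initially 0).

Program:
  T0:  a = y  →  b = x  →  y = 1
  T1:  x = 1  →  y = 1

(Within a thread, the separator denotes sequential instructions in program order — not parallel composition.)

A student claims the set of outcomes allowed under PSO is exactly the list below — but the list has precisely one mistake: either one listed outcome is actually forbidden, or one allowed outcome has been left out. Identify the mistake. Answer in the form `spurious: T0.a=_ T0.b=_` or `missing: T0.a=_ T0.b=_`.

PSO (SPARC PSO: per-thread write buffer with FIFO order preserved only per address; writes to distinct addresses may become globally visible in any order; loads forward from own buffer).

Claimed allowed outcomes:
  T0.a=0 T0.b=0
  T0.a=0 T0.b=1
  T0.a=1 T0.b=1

outcome vector order: (T0.a,T0.b)
PSO: 4 outcomes — {<0 0>, <0 1>, <1 0>, <1 1>}
PSO∖claimed = {<1 0>}

missing: T0.a=1 T0.b=0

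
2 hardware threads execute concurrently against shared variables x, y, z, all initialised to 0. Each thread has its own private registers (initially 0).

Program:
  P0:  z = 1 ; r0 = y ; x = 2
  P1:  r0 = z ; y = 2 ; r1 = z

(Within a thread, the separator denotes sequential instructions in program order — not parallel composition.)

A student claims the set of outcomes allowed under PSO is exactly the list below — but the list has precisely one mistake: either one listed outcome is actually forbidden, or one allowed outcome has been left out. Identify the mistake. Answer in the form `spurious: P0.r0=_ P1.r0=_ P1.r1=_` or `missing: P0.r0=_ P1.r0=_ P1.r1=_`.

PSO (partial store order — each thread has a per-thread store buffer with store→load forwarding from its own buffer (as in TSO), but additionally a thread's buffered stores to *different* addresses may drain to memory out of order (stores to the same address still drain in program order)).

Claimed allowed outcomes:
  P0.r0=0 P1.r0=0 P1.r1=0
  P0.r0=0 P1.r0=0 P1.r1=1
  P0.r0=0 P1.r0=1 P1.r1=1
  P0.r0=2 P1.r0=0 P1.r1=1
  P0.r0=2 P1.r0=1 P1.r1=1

missing: P0.r0=2 P1.r0=0 P1.r1=0

outcome vector order: (P0.r0,P1.r0,P1.r1)
[PSO] allowed = {0/0/0; 0/0/1; 0/1/1; 2/0/0; 2/0/1; 2/1/1}
PSO∖claimed = {2/0/0}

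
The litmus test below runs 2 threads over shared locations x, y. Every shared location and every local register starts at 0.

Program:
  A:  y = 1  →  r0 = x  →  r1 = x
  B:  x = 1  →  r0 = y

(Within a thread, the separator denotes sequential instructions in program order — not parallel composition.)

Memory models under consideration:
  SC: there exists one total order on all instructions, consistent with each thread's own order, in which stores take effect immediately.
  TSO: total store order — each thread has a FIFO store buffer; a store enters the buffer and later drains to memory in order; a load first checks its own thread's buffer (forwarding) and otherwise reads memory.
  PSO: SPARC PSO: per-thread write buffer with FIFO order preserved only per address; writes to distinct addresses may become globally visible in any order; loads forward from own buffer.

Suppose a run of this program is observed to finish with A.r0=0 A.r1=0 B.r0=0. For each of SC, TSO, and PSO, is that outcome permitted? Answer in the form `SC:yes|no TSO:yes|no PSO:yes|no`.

outcome vector order: (A.r0,A.r1,B.r0)
under SC → <0 0 1>; <0 1 1>; <1 1 0>; <1 1 1>
under TSO → <0 0 0>; <0 0 1>; <0 1 0>; <0 1 1>; <1 1 0>; <1 1 1>
under PSO → <0 0 0>; <0 0 1>; <0 1 0>; <0 1 1>; <1 1 0>; <1 1 1>
target <0 0 0> ∈ {TSO,PSO}

SC:no TSO:yes PSO:yes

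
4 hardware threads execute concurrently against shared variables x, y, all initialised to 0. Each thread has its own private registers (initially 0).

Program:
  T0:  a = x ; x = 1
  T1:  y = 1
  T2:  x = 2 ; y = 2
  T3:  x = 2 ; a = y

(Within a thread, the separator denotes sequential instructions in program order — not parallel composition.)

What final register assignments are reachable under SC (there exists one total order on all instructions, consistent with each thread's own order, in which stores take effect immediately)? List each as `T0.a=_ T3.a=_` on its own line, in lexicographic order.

outcome vector order: (T0.a,T3.a)
|SC outcomes| = 6

T0.a=0 T3.a=0
T0.a=0 T3.a=1
T0.a=0 T3.a=2
T0.a=2 T3.a=0
T0.a=2 T3.a=1
T0.a=2 T3.a=2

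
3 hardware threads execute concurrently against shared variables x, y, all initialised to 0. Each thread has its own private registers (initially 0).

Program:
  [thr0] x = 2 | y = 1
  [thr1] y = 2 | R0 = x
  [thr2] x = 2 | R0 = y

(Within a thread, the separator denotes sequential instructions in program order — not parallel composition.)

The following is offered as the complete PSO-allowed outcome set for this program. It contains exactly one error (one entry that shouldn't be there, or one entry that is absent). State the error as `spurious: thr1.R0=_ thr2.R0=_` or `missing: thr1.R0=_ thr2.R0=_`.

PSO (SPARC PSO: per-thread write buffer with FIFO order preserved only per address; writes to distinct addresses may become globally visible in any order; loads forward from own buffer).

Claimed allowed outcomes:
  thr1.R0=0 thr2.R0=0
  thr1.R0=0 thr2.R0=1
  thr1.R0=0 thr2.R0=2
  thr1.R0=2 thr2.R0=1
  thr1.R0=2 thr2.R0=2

missing: thr1.R0=2 thr2.R0=0

outcome vector order: (thr1.R0,thr2.R0)
PSO: 6 outcomes — {<0 0>, <0 1>, <0 2>, <2 0>, <2 1>, <2 2>}
PSO∖claimed = {<2 0>}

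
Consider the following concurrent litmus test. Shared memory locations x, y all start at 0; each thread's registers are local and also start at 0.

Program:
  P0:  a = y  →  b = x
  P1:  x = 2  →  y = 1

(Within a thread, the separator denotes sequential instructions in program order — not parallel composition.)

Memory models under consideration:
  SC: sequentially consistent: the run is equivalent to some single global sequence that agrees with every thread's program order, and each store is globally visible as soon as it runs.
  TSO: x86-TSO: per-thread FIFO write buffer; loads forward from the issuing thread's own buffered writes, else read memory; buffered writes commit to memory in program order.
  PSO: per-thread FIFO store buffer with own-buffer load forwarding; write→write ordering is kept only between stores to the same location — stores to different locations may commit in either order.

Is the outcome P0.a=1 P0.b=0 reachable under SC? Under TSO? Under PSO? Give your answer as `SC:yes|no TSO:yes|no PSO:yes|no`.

SC:no TSO:no PSO:yes

outcome vector order: (P0.a,P0.b)
SC: 3 outcomes — {(0,0), (0,2), (1,2)}
TSO: 3 outcomes — {(0,0), (0,2), (1,2)}
PSO: 4 outcomes — {(0,0), (0,2), (1,0), (1,2)}
target (1,0) ∈ {PSO}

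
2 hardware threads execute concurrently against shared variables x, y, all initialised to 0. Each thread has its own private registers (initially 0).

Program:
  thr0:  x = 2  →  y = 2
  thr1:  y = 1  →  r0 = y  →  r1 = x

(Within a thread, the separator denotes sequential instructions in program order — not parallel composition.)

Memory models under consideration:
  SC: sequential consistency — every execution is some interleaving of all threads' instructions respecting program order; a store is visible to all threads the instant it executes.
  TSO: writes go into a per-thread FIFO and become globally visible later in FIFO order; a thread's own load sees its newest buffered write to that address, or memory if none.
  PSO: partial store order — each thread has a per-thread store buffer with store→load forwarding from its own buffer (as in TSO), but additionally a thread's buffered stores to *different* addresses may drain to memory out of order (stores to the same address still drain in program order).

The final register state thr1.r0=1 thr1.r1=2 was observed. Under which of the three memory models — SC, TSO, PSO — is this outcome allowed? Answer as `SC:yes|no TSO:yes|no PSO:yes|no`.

outcome vector order: (thr1.r0,thr1.r1)
[SC] allowed = {1/0 1/2 2/2}
[TSO] allowed = {1/0 1/2 2/2}
[PSO] allowed = {1/0 1/2 2/0 2/2}
target 1/2 ∈ {SC,TSO,PSO}

SC:yes TSO:yes PSO:yes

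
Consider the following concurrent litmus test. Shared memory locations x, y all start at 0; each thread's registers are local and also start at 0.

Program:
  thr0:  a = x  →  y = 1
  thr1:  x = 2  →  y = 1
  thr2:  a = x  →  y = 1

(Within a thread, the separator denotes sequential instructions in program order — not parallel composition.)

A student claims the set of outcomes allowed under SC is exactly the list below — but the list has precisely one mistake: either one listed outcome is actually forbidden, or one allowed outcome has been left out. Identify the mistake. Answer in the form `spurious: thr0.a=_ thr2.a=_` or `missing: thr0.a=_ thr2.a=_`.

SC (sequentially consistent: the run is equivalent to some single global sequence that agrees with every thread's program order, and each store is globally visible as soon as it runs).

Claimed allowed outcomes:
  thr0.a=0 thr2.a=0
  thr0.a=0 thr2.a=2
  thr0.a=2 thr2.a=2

missing: thr0.a=2 thr2.a=0

outcome vector order: (thr0.a,thr2.a)
[SC] allowed = {(0,0) (0,2) (2,0) (2,2)}
SC∖claimed = {(2,0)}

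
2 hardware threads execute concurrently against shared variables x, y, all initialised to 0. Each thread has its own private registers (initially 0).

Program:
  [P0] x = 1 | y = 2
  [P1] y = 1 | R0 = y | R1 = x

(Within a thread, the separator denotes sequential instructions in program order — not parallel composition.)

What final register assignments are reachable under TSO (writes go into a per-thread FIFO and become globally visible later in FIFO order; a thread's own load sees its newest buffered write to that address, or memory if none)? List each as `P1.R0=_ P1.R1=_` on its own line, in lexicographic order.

outcome vector order: (P1.R0,P1.R1)
|TSO outcomes| = 3

P1.R0=1 P1.R1=0
P1.R0=1 P1.R1=1
P1.R0=2 P1.R1=1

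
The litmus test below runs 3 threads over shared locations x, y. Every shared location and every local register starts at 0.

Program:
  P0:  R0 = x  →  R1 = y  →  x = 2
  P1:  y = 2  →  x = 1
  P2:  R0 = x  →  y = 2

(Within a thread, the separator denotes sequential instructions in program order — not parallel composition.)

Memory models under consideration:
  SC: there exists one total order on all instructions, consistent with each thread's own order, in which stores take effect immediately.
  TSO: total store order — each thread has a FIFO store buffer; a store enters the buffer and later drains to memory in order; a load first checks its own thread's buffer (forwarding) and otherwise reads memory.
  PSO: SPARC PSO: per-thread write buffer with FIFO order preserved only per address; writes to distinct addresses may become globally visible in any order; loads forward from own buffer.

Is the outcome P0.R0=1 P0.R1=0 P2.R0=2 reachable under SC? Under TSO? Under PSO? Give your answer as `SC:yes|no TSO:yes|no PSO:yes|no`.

outcome vector order: (P0.R0,P0.R1,P2.R0)
[SC] allowed = {(0,0,0) (0,0,1) (0,0,2) (0,2,0) (0,2,1) (0,2,2) (1,2,0) (1,2,1) (1,2,2)}
[TSO] allowed = {(0,0,0) (0,0,1) (0,0,2) (0,2,0) (0,2,1) (0,2,2) (1,2,0) (1,2,1) (1,2,2)}
[PSO] allowed = {(0,0,0) (0,0,1) (0,0,2) (0,2,0) (0,2,1) (0,2,2) (1,0,0) (1,0,1) (1,0,2) (1,2,0) (1,2,1) (1,2,2)}
target (1,0,2) ∈ {PSO}

SC:no TSO:no PSO:yes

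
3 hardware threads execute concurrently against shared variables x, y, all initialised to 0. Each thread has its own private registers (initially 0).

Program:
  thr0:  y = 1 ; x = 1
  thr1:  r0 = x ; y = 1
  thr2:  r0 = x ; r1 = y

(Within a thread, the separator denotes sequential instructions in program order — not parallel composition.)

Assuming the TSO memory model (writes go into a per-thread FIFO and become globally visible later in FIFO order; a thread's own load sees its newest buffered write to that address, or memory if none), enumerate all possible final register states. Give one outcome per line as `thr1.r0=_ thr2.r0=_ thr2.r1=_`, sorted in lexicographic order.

outcome vector order: (thr1.r0,thr2.r0,thr2.r1)
|TSO outcomes| = 6

thr1.r0=0 thr2.r0=0 thr2.r1=0
thr1.r0=0 thr2.r0=0 thr2.r1=1
thr1.r0=0 thr2.r0=1 thr2.r1=1
thr1.r0=1 thr2.r0=0 thr2.r1=0
thr1.r0=1 thr2.r0=0 thr2.r1=1
thr1.r0=1 thr2.r0=1 thr2.r1=1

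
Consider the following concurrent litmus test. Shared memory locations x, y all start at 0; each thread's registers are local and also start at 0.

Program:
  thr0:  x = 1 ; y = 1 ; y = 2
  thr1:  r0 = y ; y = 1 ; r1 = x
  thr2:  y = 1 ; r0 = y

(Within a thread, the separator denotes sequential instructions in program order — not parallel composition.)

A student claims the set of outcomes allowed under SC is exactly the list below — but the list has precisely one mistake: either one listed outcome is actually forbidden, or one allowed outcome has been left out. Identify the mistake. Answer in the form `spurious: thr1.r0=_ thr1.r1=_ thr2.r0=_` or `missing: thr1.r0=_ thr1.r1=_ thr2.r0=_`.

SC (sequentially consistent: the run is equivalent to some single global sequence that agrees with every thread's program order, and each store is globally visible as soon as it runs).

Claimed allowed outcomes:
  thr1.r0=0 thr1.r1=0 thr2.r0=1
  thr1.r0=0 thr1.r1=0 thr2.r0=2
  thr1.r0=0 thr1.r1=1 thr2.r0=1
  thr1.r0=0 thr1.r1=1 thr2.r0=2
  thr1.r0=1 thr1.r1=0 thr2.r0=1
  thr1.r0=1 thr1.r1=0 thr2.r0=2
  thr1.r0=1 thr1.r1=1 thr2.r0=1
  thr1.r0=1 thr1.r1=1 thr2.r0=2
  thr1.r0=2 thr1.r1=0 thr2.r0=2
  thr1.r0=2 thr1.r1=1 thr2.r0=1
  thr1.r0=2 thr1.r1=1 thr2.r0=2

outcome vector order: (thr1.r0,thr1.r1,thr2.r0)
SC: 10 outcomes — {<0 0 1>; <0 0 2>; <0 1 1>; <0 1 2>; <1 0 1>; <1 0 2>; <1 1 1>; <1 1 2>; <2 1 1>; <2 1 2>}
claimed∖SC = {<2 0 2>}

spurious: thr1.r0=2 thr1.r1=0 thr2.r0=2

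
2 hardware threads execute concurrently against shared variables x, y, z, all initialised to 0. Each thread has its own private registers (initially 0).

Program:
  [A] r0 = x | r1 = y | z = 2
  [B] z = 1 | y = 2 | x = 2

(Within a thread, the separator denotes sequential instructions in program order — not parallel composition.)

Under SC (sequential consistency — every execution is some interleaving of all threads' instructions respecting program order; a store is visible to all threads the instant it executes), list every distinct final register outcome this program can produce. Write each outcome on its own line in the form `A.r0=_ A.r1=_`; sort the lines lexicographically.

A.r0=0 A.r1=0
A.r0=0 A.r1=2
A.r0=2 A.r1=2

outcome vector order: (A.r0,A.r1)
|SC outcomes| = 3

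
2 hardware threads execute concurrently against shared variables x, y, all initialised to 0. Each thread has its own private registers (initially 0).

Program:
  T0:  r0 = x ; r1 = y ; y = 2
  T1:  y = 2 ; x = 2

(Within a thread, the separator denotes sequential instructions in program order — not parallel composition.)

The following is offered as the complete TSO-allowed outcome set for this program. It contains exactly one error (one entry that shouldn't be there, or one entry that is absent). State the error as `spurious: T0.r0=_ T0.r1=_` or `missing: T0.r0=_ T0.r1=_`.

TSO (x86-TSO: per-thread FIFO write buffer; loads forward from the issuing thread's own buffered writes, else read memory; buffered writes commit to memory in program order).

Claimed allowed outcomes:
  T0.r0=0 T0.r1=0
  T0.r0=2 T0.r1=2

outcome vector order: (T0.r0,T0.r1)
under TSO → 0/0, 0/2, 2/2
TSO∖claimed = {0/2}

missing: T0.r0=0 T0.r1=2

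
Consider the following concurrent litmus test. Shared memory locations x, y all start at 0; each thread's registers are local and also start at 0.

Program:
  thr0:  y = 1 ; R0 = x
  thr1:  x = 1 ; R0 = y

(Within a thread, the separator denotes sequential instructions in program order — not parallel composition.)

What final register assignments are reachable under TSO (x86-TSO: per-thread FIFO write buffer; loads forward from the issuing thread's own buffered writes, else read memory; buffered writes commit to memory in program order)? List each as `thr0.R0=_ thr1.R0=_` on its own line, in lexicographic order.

outcome vector order: (thr0.R0,thr1.R0)
|TSO outcomes| = 4

thr0.R0=0 thr1.R0=0
thr0.R0=0 thr1.R0=1
thr0.R0=1 thr1.R0=0
thr0.R0=1 thr1.R0=1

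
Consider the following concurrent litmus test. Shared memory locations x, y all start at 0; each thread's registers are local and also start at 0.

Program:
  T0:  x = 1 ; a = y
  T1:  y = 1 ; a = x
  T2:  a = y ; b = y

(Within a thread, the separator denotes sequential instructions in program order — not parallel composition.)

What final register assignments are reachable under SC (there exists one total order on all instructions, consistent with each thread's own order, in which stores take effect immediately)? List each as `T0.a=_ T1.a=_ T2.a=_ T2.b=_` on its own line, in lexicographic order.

T0.a=0 T1.a=1 T2.a=0 T2.b=0
T0.a=0 T1.a=1 T2.a=0 T2.b=1
T0.a=0 T1.a=1 T2.a=1 T2.b=1
T0.a=1 T1.a=0 T2.a=0 T2.b=0
T0.a=1 T1.a=0 T2.a=0 T2.b=1
T0.a=1 T1.a=0 T2.a=1 T2.b=1
T0.a=1 T1.a=1 T2.a=0 T2.b=0
T0.a=1 T1.a=1 T2.a=0 T2.b=1
T0.a=1 T1.a=1 T2.a=1 T2.b=1

outcome vector order: (T0.a,T1.a,T2.a,T2.b)
|SC outcomes| = 9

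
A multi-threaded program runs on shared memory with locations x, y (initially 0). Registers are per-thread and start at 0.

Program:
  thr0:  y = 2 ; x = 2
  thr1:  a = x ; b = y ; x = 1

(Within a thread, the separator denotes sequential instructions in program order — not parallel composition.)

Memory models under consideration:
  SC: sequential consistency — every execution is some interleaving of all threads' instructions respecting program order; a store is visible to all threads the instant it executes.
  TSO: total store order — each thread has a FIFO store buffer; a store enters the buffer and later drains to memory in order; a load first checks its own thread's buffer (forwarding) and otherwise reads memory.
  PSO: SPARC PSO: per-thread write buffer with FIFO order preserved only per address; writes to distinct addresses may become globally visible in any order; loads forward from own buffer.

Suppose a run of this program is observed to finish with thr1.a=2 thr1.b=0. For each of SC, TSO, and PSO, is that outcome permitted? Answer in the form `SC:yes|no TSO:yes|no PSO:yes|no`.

SC:no TSO:no PSO:yes

outcome vector order: (thr1.a,thr1.b)
under SC → <0 0> <0 2> <2 2>
under TSO → <0 0> <0 2> <2 2>
under PSO → <0 0> <0 2> <2 0> <2 2>
target <2 0> ∈ {PSO}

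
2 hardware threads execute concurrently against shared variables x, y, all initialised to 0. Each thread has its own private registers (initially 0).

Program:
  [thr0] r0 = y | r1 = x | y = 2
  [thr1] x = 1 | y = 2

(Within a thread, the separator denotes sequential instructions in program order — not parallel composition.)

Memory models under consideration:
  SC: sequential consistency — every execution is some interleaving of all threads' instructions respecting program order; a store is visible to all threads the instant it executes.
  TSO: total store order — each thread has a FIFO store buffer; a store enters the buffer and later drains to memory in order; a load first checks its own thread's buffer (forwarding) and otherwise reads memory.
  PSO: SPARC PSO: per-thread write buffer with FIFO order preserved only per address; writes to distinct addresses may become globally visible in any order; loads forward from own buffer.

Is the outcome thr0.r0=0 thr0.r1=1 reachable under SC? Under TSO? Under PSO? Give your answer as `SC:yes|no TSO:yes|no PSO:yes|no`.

SC:yes TSO:yes PSO:yes

outcome vector order: (thr0.r0,thr0.r1)
[SC] allowed = {0/0 0/1 2/1}
[TSO] allowed = {0/0 0/1 2/1}
[PSO] allowed = {0/0 0/1 2/0 2/1}
target 0/1 ∈ {SC,TSO,PSO}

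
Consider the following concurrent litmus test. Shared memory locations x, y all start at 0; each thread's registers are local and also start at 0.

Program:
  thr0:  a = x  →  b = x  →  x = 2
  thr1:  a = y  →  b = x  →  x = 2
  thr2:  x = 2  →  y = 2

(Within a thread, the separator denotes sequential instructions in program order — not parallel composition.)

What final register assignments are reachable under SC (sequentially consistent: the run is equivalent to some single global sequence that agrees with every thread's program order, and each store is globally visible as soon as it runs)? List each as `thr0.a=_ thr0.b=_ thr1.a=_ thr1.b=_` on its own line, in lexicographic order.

thr0.a=0 thr0.b=0 thr1.a=0 thr1.b=0
thr0.a=0 thr0.b=0 thr1.a=0 thr1.b=2
thr0.a=0 thr0.b=0 thr1.a=2 thr1.b=2
thr0.a=0 thr0.b=2 thr1.a=0 thr1.b=0
thr0.a=0 thr0.b=2 thr1.a=0 thr1.b=2
thr0.a=0 thr0.b=2 thr1.a=2 thr1.b=2
thr0.a=2 thr0.b=2 thr1.a=0 thr1.b=0
thr0.a=2 thr0.b=2 thr1.a=0 thr1.b=2
thr0.a=2 thr0.b=2 thr1.a=2 thr1.b=2

outcome vector order: (thr0.a,thr0.b,thr1.a,thr1.b)
|SC outcomes| = 9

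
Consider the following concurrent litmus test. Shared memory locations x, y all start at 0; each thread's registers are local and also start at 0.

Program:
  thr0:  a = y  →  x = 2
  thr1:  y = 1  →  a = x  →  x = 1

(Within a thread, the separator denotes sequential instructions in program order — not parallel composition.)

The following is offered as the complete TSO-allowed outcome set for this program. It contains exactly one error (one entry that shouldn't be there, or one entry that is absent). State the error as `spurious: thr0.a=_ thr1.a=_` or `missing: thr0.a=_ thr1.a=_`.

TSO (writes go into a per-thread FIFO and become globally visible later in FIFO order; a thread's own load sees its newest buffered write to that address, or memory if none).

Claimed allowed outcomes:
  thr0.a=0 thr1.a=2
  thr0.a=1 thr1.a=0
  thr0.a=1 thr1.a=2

outcome vector order: (thr0.a,thr1.a)
[TSO] allowed = {(0,0); (0,2); (1,0); (1,2)}
TSO∖claimed = {(0,0)}

missing: thr0.a=0 thr1.a=0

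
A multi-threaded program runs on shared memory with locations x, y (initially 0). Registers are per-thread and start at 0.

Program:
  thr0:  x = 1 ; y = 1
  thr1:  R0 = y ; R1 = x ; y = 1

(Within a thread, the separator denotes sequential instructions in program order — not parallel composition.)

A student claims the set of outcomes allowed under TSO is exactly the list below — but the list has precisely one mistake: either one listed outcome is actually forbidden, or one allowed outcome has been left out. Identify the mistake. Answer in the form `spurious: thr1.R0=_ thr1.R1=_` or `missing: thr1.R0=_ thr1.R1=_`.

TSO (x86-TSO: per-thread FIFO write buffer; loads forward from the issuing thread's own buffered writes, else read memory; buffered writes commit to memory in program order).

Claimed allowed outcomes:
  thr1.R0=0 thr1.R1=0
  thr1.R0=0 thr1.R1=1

missing: thr1.R0=1 thr1.R1=1

outcome vector order: (thr1.R0,thr1.R1)
[TSO] allowed = {<0 0>; <0 1>; <1 1>}
TSO∖claimed = {<1 1>}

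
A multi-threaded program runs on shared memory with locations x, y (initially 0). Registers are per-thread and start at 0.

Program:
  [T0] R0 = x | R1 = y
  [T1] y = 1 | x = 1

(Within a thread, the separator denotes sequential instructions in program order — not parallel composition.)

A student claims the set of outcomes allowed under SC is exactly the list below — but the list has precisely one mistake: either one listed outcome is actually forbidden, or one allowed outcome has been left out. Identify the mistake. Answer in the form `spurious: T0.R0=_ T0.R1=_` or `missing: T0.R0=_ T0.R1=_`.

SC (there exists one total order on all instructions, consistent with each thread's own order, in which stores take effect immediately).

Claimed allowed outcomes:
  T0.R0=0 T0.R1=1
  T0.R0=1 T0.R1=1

missing: T0.R0=0 T0.R1=0

outcome vector order: (T0.R0,T0.R1)
under SC → 0/0 0/1 1/1
SC∖claimed = {0/0}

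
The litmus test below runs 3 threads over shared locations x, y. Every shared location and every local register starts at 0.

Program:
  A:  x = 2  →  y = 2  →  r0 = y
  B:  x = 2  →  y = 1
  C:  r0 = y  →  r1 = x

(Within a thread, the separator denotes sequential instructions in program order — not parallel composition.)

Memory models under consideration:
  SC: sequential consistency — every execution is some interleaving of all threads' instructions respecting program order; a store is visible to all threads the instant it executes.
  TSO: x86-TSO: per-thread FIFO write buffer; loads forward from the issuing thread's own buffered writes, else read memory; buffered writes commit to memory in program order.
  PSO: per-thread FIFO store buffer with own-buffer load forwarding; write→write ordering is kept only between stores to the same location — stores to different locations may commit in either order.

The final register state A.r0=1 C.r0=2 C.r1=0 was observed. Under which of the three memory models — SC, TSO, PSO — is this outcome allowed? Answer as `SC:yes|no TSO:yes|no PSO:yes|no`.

outcome vector order: (A.r0,C.r0,C.r1)
SC: 8 outcomes — {100; 102; 112; 122; 200; 202; 212; 222}
TSO: 8 outcomes — {100; 102; 112; 122; 200; 202; 212; 222}
PSO: 12 outcomes — {100; 102; 110; 112; 120; 122; 200; 202; 210; 212; 220; 222}
target 120 ∈ {PSO}

SC:no TSO:no PSO:yes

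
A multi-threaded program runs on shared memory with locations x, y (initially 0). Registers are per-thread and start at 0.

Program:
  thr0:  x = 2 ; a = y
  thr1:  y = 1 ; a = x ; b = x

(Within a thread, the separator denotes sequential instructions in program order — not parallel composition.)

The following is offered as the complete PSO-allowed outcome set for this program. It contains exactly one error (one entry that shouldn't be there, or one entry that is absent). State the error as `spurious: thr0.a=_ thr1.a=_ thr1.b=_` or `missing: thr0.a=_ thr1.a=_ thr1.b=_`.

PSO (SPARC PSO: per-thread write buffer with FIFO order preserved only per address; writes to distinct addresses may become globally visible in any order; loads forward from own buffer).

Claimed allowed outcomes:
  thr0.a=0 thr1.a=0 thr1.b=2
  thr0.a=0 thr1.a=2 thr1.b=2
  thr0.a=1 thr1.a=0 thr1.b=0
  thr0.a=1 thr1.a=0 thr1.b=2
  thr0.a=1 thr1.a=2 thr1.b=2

missing: thr0.a=0 thr1.a=0 thr1.b=0

outcome vector order: (thr0.a,thr1.a,thr1.b)
[PSO] allowed = {0/0/0 0/0/2 0/2/2 1/0/0 1/0/2 1/2/2}
PSO∖claimed = {0/0/0}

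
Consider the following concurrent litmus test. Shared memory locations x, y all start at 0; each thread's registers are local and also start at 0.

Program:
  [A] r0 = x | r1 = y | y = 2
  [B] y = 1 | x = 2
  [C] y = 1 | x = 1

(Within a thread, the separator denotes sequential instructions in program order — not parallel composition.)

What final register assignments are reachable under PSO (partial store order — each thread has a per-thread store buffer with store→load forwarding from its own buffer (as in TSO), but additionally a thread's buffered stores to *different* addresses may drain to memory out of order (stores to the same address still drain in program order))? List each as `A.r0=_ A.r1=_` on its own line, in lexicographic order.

A.r0=0 A.r1=0
A.r0=0 A.r1=1
A.r0=1 A.r1=0
A.r0=1 A.r1=1
A.r0=2 A.r1=0
A.r0=2 A.r1=1

outcome vector order: (A.r0,A.r1)
|PSO outcomes| = 6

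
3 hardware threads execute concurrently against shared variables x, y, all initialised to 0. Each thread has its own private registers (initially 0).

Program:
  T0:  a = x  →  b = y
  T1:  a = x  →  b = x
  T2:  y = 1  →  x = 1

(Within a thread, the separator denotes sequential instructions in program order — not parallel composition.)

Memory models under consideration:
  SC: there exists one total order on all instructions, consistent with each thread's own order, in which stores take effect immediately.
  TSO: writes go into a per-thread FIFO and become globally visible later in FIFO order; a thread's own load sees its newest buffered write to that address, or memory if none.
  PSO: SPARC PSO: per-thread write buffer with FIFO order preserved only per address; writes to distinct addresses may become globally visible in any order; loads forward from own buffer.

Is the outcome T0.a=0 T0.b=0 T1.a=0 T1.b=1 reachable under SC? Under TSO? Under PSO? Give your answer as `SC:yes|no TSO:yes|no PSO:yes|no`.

SC:yes TSO:yes PSO:yes

outcome vector order: (T0.a,T0.b,T1.a,T1.b)
SC (9): 0000 0001 0011 0100 0101 0111 1100 1101 1111
TSO (9): 0000 0001 0011 0100 0101 0111 1100 1101 1111
PSO (12): 0000 0001 0011 0100 0101 0111 1000 1001 1011 1100 1101 1111
target 0001 ∈ {SC,TSO,PSO}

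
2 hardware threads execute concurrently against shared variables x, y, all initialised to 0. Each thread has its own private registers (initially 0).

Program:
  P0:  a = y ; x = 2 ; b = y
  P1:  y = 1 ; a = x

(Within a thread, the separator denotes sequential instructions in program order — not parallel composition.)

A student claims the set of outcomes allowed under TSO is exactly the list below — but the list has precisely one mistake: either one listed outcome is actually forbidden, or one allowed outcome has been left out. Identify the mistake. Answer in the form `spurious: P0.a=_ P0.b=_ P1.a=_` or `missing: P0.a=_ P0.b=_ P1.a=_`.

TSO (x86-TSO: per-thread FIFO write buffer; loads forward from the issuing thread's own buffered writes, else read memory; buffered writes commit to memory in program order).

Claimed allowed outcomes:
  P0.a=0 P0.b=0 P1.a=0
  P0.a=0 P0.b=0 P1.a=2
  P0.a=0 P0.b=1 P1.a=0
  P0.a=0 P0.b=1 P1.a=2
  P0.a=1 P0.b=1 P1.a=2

outcome vector order: (P0.a,P0.b,P1.a)
TSO: 6 outcomes — {(0,0,0) (0,0,2) (0,1,0) (0,1,2) (1,1,0) (1,1,2)}
TSO∖claimed = {(1,1,0)}

missing: P0.a=1 P0.b=1 P1.a=0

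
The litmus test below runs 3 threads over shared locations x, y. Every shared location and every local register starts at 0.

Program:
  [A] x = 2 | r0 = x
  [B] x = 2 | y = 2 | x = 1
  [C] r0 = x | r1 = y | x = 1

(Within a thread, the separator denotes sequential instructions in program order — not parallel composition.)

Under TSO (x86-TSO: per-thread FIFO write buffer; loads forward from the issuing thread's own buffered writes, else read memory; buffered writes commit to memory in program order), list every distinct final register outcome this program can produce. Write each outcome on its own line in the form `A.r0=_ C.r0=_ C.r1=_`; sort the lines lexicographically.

outcome vector order: (A.r0,C.r0,C.r1)
|TSO outcomes| = 10

A.r0=1 C.r0=0 C.r1=0
A.r0=1 C.r0=0 C.r1=2
A.r0=1 C.r0=1 C.r1=2
A.r0=1 C.r0=2 C.r1=0
A.r0=1 C.r0=2 C.r1=2
A.r0=2 C.r0=0 C.r1=0
A.r0=2 C.r0=0 C.r1=2
A.r0=2 C.r0=1 C.r1=2
A.r0=2 C.r0=2 C.r1=0
A.r0=2 C.r0=2 C.r1=2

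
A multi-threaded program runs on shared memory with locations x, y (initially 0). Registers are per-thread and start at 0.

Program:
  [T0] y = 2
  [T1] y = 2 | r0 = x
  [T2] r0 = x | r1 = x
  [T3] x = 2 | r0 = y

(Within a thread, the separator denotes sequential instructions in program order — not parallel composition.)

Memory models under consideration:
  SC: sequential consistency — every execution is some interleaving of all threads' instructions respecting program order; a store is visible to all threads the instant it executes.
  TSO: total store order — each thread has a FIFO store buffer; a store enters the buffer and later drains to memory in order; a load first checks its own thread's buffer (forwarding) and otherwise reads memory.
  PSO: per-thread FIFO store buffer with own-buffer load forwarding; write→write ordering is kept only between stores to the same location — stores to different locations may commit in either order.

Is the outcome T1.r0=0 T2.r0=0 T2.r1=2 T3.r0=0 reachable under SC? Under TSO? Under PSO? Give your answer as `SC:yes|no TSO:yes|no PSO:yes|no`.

outcome vector order: (T1.r0,T2.r0,T2.r1,T3.r0)
SC (9): (0,0,0,2); (0,0,2,2); (0,2,2,2); (2,0,0,0); (2,0,0,2); (2,0,2,0); (2,0,2,2); (2,2,2,0); (2,2,2,2)
TSO (12): (0,0,0,0); (0,0,0,2); (0,0,2,0); (0,0,2,2); (0,2,2,0); (0,2,2,2); (2,0,0,0); (2,0,0,2); (2,0,2,0); (2,0,2,2); (2,2,2,0); (2,2,2,2)
PSO (12): (0,0,0,0); (0,0,0,2); (0,0,2,0); (0,0,2,2); (0,2,2,0); (0,2,2,2); (2,0,0,0); (2,0,0,2); (2,0,2,0); (2,0,2,2); (2,2,2,0); (2,2,2,2)
target (0,0,2,0) ∈ {TSO,PSO}

SC:no TSO:yes PSO:yes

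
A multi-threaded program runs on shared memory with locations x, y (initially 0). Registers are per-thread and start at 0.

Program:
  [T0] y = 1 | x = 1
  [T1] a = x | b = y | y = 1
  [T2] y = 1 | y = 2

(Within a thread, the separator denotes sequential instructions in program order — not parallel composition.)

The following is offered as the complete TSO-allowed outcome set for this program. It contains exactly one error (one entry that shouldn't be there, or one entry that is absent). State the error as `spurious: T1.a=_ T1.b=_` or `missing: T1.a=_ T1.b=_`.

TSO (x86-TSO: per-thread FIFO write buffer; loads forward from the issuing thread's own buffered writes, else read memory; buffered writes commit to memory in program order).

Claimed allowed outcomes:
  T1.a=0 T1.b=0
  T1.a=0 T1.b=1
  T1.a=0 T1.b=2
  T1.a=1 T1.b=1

missing: T1.a=1 T1.b=2

outcome vector order: (T1.a,T1.b)
under TSO → 00 01 02 11 12
TSO∖claimed = {12}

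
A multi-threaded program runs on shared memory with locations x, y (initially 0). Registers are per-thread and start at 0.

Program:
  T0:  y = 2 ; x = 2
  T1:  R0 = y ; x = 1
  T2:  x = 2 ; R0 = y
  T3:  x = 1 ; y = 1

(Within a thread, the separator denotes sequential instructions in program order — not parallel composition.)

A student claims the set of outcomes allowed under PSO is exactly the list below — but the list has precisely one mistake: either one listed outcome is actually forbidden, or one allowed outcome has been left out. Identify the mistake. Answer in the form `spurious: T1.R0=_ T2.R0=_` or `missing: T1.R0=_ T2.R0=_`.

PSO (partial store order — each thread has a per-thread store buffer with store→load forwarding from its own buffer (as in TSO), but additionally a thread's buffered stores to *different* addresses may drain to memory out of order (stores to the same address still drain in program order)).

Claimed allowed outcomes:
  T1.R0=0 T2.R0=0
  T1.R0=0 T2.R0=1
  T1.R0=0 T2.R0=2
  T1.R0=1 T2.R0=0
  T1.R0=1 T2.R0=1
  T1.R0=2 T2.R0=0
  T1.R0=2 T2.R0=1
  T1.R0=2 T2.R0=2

outcome vector order: (T1.R0,T2.R0)
under PSO → 00; 01; 02; 10; 11; 12; 20; 21; 22
PSO∖claimed = {12}

missing: T1.R0=1 T2.R0=2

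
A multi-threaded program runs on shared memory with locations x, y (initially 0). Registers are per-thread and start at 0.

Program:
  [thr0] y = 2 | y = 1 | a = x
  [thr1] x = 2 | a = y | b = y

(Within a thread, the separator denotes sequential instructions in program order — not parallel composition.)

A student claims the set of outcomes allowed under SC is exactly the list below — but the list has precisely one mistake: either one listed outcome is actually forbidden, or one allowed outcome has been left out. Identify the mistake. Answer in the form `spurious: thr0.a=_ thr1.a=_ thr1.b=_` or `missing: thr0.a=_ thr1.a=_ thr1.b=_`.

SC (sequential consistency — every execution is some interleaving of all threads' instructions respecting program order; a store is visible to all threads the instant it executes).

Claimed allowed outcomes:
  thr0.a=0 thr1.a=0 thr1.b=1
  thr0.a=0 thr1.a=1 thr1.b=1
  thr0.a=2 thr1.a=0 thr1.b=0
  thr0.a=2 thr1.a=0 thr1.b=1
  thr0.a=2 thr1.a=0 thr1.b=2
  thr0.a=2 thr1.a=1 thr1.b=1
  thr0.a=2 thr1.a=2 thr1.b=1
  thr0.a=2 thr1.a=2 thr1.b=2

outcome vector order: (thr0.a,thr1.a,thr1.b)
[SC] allowed = {0/1/1, 2/0/0, 2/0/1, 2/0/2, 2/1/1, 2/2/1, 2/2/2}
claimed∖SC = {0/0/1}

spurious: thr0.a=0 thr1.a=0 thr1.b=1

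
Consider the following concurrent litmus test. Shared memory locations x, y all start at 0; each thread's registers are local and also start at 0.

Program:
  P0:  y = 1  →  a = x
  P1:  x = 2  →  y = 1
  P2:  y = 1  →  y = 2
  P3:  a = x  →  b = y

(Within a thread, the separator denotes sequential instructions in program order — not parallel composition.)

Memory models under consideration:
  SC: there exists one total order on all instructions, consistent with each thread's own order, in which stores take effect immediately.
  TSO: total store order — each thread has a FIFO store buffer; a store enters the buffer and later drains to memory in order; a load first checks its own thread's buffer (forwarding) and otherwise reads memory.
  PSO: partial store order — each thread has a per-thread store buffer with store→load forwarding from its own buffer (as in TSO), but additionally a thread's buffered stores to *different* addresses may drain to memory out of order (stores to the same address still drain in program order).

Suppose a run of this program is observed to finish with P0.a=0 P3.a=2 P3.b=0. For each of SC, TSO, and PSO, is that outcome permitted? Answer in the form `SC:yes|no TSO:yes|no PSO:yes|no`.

SC:no TSO:yes PSO:yes

outcome vector order: (P0.a,P3.a,P3.b)
under SC → <0 0 0> <0 0 1> <0 0 2> <0 2 1> <0 2 2> <2 0 0> <2 0 1> <2 0 2> <2 2 0> <2 2 1> <2 2 2>
under TSO → <0 0 0> <0 0 1> <0 0 2> <0 2 0> <0 2 1> <0 2 2> <2 0 0> <2 0 1> <2 0 2> <2 2 0> <2 2 1> <2 2 2>
under PSO → <0 0 0> <0 0 1> <0 0 2> <0 2 0> <0 2 1> <0 2 2> <2 0 0> <2 0 1> <2 0 2> <2 2 0> <2 2 1> <2 2 2>
target <0 2 0> ∈ {TSO,PSO}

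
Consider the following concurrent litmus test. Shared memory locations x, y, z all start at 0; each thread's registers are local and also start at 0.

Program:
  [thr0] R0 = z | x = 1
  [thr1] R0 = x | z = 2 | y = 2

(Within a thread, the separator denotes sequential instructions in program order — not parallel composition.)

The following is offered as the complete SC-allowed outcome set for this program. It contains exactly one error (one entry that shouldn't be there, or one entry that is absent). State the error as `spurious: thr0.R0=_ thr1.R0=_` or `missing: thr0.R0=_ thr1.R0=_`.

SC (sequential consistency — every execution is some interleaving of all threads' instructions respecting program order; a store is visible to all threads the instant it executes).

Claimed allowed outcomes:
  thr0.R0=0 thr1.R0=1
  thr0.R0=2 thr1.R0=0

missing: thr0.R0=0 thr1.R0=0

outcome vector order: (thr0.R0,thr1.R0)
SC (3): 00, 01, 20
SC∖claimed = {00}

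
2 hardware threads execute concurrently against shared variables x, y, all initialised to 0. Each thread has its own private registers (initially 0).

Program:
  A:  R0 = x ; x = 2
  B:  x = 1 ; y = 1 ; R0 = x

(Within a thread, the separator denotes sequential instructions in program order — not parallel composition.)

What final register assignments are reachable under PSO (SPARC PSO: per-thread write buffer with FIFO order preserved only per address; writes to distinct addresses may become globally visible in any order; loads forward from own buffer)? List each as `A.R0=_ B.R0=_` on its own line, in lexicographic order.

outcome vector order: (A.R0,B.R0)
|PSO outcomes| = 4

A.R0=0 B.R0=1
A.R0=0 B.R0=2
A.R0=1 B.R0=1
A.R0=1 B.R0=2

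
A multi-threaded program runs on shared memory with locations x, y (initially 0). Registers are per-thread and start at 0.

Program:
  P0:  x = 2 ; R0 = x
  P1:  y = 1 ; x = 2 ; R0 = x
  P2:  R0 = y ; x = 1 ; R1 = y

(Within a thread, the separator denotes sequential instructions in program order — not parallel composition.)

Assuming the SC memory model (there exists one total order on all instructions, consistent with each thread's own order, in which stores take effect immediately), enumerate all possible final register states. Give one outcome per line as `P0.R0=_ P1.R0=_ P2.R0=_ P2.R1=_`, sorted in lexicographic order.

outcome vector order: (P0.R0,P1.R0,P2.R0,P2.R1)
|SC outcomes| = 10

P0.R0=1 P1.R0=1 P2.R0=0 P2.R1=1
P0.R0=1 P1.R0=1 P2.R0=1 P2.R1=1
P0.R0=1 P1.R0=2 P2.R0=0 P2.R1=0
P0.R0=1 P1.R0=2 P2.R0=0 P2.R1=1
P0.R0=1 P1.R0=2 P2.R0=1 P2.R1=1
P0.R0=2 P1.R0=1 P2.R0=0 P2.R1=1
P0.R0=2 P1.R0=1 P2.R0=1 P2.R1=1
P0.R0=2 P1.R0=2 P2.R0=0 P2.R1=0
P0.R0=2 P1.R0=2 P2.R0=0 P2.R1=1
P0.R0=2 P1.R0=2 P2.R0=1 P2.R1=1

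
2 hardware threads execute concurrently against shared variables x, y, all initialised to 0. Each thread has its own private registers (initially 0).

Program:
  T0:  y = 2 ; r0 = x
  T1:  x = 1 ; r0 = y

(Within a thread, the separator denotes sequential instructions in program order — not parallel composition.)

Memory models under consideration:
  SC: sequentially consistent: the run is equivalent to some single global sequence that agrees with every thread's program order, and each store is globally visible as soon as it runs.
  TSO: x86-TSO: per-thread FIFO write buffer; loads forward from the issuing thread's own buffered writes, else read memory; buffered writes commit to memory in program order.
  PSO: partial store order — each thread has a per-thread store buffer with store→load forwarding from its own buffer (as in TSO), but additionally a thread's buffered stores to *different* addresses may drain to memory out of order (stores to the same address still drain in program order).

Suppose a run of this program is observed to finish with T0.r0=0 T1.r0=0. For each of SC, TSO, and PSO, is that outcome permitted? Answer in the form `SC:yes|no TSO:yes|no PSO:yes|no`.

outcome vector order: (T0.r0,T1.r0)
under SC → 02, 10, 12
under TSO → 00, 02, 10, 12
under PSO → 00, 02, 10, 12
target 00 ∈ {TSO,PSO}

SC:no TSO:yes PSO:yes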